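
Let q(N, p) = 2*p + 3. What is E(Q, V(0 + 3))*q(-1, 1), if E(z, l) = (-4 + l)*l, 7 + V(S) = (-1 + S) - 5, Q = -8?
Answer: 700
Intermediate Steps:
q(N, p) = 3 + 2*p
V(S) = -13 + S (V(S) = -7 + ((-1 + S) - 5) = -7 + (-6 + S) = -13 + S)
E(z, l) = l*(-4 + l)
E(Q, V(0 + 3))*q(-1, 1) = ((-13 + (0 + 3))*(-4 + (-13 + (0 + 3))))*(3 + 2*1) = ((-13 + 3)*(-4 + (-13 + 3)))*(3 + 2) = -10*(-4 - 10)*5 = -10*(-14)*5 = 140*5 = 700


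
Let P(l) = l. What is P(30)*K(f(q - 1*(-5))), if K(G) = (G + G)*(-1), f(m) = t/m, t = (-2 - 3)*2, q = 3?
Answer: 75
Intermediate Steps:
t = -10 (t = -5*2 = -10)
f(m) = -10/m
K(G) = -2*G (K(G) = (2*G)*(-1) = -2*G)
P(30)*K(f(q - 1*(-5))) = 30*(-(-20)/(3 - 1*(-5))) = 30*(-(-20)/(3 + 5)) = 30*(-(-20)/8) = 30*(-2*(-5/4)) = 30*(5/2) = 75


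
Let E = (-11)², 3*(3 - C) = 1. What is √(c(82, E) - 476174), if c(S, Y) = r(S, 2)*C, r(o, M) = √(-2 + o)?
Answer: √(-4285566 + 96*√5)/3 ≈ 690.04*I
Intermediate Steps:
C = 8/3 (C = 3 - ⅓*1 = 3 - ⅓ = 8/3 ≈ 2.6667)
E = 121
c(S, Y) = 8*√(-2 + S)/3 (c(S, Y) = √(-2 + S)*(8/3) = 8*√(-2 + S)/3)
√(c(82, E) - 476174) = √(8*√(-2 + 82)/3 - 476174) = √(8*√80/3 - 476174) = √(8*(4*√5)/3 - 476174) = √(32*√5/3 - 476174) = √(-476174 + 32*√5/3)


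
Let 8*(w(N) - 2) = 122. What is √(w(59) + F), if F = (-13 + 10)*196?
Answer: I*√2283/2 ≈ 23.89*I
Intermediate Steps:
w(N) = 69/4 (w(N) = 2 + (⅛)*122 = 2 + 61/4 = 69/4)
F = -588 (F = -3*196 = -588)
√(w(59) + F) = √(69/4 - 588) = √(-2283/4) = I*√2283/2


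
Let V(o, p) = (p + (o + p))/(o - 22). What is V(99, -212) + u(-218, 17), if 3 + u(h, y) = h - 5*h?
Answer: 66588/77 ≈ 864.78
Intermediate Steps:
V(o, p) = (o + 2*p)/(-22 + o)
u(h, y) = -3 - 4*h (u(h, y) = -3 + (h - 5*h) = -3 - 4*h)
V(99, -212) + u(-218, 17) = (99 + 2*(-212))/(-22 + 99) + (-3 - 4*(-218)) = (99 - 424)/77 + (-3 + 872) = (1/77)*(-325) + 869 = -325/77 + 869 = 66588/77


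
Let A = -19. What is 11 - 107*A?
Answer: 2044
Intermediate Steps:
11 - 107*A = 11 - 107*(-19) = 11 + 2033 = 2044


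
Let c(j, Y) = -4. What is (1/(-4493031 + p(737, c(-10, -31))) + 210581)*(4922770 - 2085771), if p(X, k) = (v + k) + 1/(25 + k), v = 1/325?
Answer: 18319803831584242694476/30664963529 ≈ 5.9742e+11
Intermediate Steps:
v = 1/325 ≈ 0.0030769
p(X, k) = 1/325 + k + 1/(25 + k) (p(X, k) = (1/325 + k) + 1/(25 + k) = 1/325 + k + 1/(25 + k))
(1/(-4493031 + p(737, c(-10, -31))) + 210581)*(4922770 - 2085771) = (1/(-4493031 + (350 + 325*(-4)**2 + 8126*(-4))/(325*(25 - 4))) + 210581)*(4922770 - 2085771) = (1/(-4493031 + (1/325)*(350 + 325*16 - 32504)/21) + 210581)*2836999 = (1/(-4493031 + (1/325)*(1/21)*(350 + 5200 - 32504)) + 210581)*2836999 = (1/(-4493031 + (1/325)*(1/21)*(-26954)) + 210581)*2836999 = (1/(-4493031 - 26954/6825) + 210581)*2836999 = (1/(-30664963529/6825) + 210581)*2836999 = (-6825/30664963529 + 210581)*2836999 = (6457458684893524/30664963529)*2836999 = 18319803831584242694476/30664963529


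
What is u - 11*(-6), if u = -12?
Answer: 54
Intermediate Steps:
u - 11*(-6) = -12 - 11*(-6) = -12 + 66 = 54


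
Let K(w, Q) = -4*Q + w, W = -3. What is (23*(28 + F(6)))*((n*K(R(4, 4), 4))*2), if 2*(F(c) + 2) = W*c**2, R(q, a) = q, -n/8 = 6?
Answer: -741888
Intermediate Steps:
n = -48 (n = -8*6 = -48)
K(w, Q) = w - 4*Q
F(c) = -2 - 3*c**2/2 (F(c) = -2 + (-3*c**2)/2 = -2 - 3*c**2/2)
(23*(28 + F(6)))*((n*K(R(4, 4), 4))*2) = (23*(28 + (-2 - 3/2*6**2)))*(-48*(4 - 4*4)*2) = (23*(28 + (-2 - 3/2*36)))*(-48*(4 - 16)*2) = (23*(28 + (-2 - 54)))*(-48*(-12)*2) = (23*(28 - 56))*(576*2) = (23*(-28))*1152 = -644*1152 = -741888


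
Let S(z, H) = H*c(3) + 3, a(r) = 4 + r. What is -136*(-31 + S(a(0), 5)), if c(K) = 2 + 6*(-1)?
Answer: 6528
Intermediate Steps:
c(K) = -4 (c(K) = 2 - 6 = -4)
S(z, H) = 3 - 4*H (S(z, H) = H*(-4) + 3 = -4*H + 3 = 3 - 4*H)
-136*(-31 + S(a(0), 5)) = -136*(-31 + (3 - 4*5)) = -136*(-31 + (3 - 20)) = -136*(-31 - 17) = -136*(-48) = 6528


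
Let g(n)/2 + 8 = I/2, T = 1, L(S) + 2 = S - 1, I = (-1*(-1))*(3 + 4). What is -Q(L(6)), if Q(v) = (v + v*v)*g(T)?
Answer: 108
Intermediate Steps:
I = 7 (I = 1*7 = 7)
L(S) = -3 + S (L(S) = -2 + (S - 1) = -2 + (-1 + S) = -3 + S)
g(n) = -9 (g(n) = -16 + 2*(7/2) = -16 + 7 = -9)
Q(v) = -9*v - 9*v² (Q(v) = (v + v*v)*(-9) = (v + v²)*(-9) = -9*v - 9*v²)
-Q(L(6)) = -(-9)*(-3 + 6)*(1 + (-3 + 6)) = -(-9)*3*(1 + 3) = -(-9)*3*4 = -1*(-108) = 108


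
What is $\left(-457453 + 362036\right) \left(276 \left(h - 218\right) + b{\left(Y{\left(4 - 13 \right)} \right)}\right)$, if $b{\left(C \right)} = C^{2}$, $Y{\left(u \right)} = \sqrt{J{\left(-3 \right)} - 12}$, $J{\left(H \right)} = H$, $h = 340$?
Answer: $-3211449969$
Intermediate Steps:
$Y{\left(u \right)} = i \sqrt{15}$ ($Y{\left(u \right)} = \sqrt{-3 - 12} = \sqrt{-15} = i \sqrt{15}$)
$\left(-457453 + 362036\right) \left(276 \left(h - 218\right) + b{\left(Y{\left(4 - 13 \right)} \right)}\right) = \left(-457453 + 362036\right) \left(276 \left(340 - 218\right) + \left(i \sqrt{15}\right)^{2}\right) = - 95417 \left(276 \cdot 122 - 15\right) = - 95417 \left(33672 - 15\right) = \left(-95417\right) 33657 = -3211449969$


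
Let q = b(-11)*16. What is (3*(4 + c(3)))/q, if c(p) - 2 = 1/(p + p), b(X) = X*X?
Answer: 37/3872 ≈ 0.0095558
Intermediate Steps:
b(X) = X²
c(p) = 2 + 1/(2*p) (c(p) = 2 + 1/(p + p) = 2 + 1/(2*p))
q = 1936 (q = (-11)²*16 = 121*16 = 1936)
(3*(4 + c(3)))/q = (3*(4 + (2 + (½)/3)))/1936 = (3*(4 + (2 + (½)*(⅓))))/1936 = (3*(4 + (2 + ⅙)))/1936 = (3*(4 + 13/6))/1936 = (3*(37/6))/1936 = (1/1936)*(37/2) = 37/3872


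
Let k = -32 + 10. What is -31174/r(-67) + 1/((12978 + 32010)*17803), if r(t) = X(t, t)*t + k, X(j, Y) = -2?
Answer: -3120990325153/11212899096 ≈ -278.34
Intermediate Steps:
k = -22
r(t) = -22 - 2*t (r(t) = -2*t - 22 = -22 - 2*t)
-31174/r(-67) + 1/((12978 + 32010)*17803) = -31174/(-22 - 2*(-67)) + 1/((12978 + 32010)*17803) = -31174/(-22 + 134) + (1/17803)/44988 = -31174/112 + (1/44988)*(1/17803) = -31174*1/112 + 1/800921364 = -15587/56 + 1/800921364 = -3120990325153/11212899096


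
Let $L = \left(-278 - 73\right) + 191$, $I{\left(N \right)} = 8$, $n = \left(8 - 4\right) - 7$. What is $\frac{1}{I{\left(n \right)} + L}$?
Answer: $- \frac{1}{152} \approx -0.0065789$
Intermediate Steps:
$n = -3$ ($n = \left(8 - 4\right) - 7 = 4 - 7 = -3$)
$L = -160$ ($L = -351 + 191 = -160$)
$\frac{1}{I{\left(n \right)} + L} = \frac{1}{8 - 160} = \frac{1}{-152} = - \frac{1}{152}$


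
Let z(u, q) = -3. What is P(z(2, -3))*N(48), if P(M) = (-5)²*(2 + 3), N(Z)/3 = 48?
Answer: 18000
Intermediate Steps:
N(Z) = 144 (N(Z) = 3*48 = 144)
P(M) = 125 (P(M) = 25*5 = 125)
P(z(2, -3))*N(48) = 125*144 = 18000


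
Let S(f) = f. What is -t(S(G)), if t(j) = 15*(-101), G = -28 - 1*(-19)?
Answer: 1515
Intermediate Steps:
G = -9 (G = -28 + 19 = -9)
t(j) = -1515
-t(S(G)) = -1*(-1515) = 1515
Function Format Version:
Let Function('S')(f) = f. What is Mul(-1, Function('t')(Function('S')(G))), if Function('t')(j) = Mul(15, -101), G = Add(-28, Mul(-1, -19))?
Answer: 1515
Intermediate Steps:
G = -9 (G = Add(-28, 19) = -9)
Function('t')(j) = -1515
Mul(-1, Function('t')(Function('S')(G))) = Mul(-1, -1515) = 1515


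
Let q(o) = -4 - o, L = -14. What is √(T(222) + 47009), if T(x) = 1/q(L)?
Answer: √4700910/10 ≈ 216.82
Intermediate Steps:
T(x) = ⅒ (T(x) = 1/(-4 - 1*(-14)) = 1/(-4 + 14) = 1/10 = ⅒)
√(T(222) + 47009) = √(⅒ + 47009) = √(470091/10) = √4700910/10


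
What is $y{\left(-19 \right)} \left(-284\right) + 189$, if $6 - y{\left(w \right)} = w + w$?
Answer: $-12307$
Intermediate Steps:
$y{\left(w \right)} = 6 - 2 w$ ($y{\left(w \right)} = 6 - \left(w + w\right) = 6 - 2 w$)
$y{\left(-19 \right)} \left(-284\right) + 189 = \left(6 - -38\right) \left(-284\right) + 189 = \left(6 + 38\right) \left(-284\right) + 189 = 44 \left(-284\right) + 189 = -12496 + 189 = -12307$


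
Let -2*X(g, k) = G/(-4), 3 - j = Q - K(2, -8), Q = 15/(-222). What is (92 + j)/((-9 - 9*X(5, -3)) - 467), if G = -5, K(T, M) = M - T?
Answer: -25180/139231 ≈ -0.18085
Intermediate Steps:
Q = -5/74 (Q = 15*(-1/222) = -5/74 ≈ -0.067568)
j = -513/74 (j = 3 - (-5/74 - (-8 - 1*2)) = 3 - (-5/74 - (-8 - 2)) = 3 - (-5/74 - 1*(-10)) = 3 - (-5/74 + 10) = 3 - 1*735/74 = 3 - 735/74 = -513/74 ≈ -6.9324)
X(g, k) = -5/8 (X(g, k) = -(-5)/(2*(-4)) = -(-5)*(-1)/(2*4) = -½*5/4 = -5/8)
(92 + j)/((-9 - 9*X(5, -3)) - 467) = (92 - 513/74)/((-9 - 9*(-5/8)) - 467) = 6295/(74*((-9 + 45/8) - 467)) = 6295/(74*(-27/8 - 467)) = 6295/(74*(-3763/8)) = (6295/74)*(-8/3763) = -25180/139231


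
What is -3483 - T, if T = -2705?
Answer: -778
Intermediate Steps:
-3483 - T = -3483 - 1*(-2705) = -3483 + 2705 = -778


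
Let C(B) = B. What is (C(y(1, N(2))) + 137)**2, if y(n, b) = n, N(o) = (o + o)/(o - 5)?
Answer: 19044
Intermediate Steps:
N(o) = 2*o/(-5 + o) (N(o) = (2*o)/(-5 + o) = 2*o/(-5 + o))
(C(y(1, N(2))) + 137)**2 = (1 + 137)**2 = 138**2 = 19044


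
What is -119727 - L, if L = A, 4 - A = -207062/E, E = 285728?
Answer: -17105353115/142864 ≈ -1.1973e+5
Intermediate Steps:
A = 674987/142864 (A = 4 - (-207062)/285728 = 4 - 1*(-103531/142864) = 4 + 103531/142864 = 674987/142864 ≈ 4.7247)
L = 674987/142864 ≈ 4.7247
-119727 - L = -119727 - 1*674987/142864 = -119727 - 674987/142864 = -17105353115/142864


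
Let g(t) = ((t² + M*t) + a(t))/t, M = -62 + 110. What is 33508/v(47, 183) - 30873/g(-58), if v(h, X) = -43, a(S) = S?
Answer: 341989/129 ≈ 2651.1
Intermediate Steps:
M = 48
g(t) = (t² + 49*t)/t (g(t) = ((t² + 48*t) + t)/t = (t² + 49*t)/t)
33508/v(47, 183) - 30873/g(-58) = 33508/(-43) - 30873/(49 - 58) = 33508*(-1/43) - 30873/(-9) = -33508/43 - 30873*(-⅑) = -33508/43 + 10291/3 = 341989/129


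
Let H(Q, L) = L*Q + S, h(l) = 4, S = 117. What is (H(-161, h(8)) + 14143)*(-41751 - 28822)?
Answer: -960921968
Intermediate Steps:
H(Q, L) = 117 + L*Q (H(Q, L) = L*Q + 117 = 117 + L*Q)
(H(-161, h(8)) + 14143)*(-41751 - 28822) = ((117 + 4*(-161)) + 14143)*(-41751 - 28822) = ((117 - 644) + 14143)*(-70573) = (-527 + 14143)*(-70573) = 13616*(-70573) = -960921968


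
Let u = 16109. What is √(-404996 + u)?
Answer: I*√388887 ≈ 623.61*I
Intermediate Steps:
√(-404996 + u) = √(-404996 + 16109) = √(-388887) = I*√388887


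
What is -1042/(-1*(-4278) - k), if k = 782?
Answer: -521/1748 ≈ -0.29805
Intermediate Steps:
-1042/(-1*(-4278) - k) = -1042/(-1*(-4278) - 1*782) = -1042/(4278 - 782) = -1042/3496 = -1042*1/3496 = -521/1748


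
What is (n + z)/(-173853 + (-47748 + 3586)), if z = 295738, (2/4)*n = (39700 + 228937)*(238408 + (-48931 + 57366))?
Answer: -26524524344/43603 ≈ -6.0832e+5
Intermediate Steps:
n = 132622325982 (n = 2*((39700 + 228937)*(238408 + (-48931 + 57366))) = 2*(268637*(238408 + 8435)) = 2*(268637*246843) = 2*66311162991 = 132622325982)
(n + z)/(-173853 + (-47748 + 3586)) = (132622325982 + 295738)/(-173853 + (-47748 + 3586)) = 132622621720/(-173853 - 44162) = 132622621720/(-218015) = 132622621720*(-1/218015) = -26524524344/43603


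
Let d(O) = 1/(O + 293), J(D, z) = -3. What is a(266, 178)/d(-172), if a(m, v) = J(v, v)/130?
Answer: -363/130 ≈ -2.7923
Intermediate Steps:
d(O) = 1/(293 + O)
a(m, v) = -3/130
a(266, 178)/d(-172) = -3/(130*(1/(293 - 172))) = -3/(130*(1/121)) = -3/(130*1/121) = -3/130*121 = -363/130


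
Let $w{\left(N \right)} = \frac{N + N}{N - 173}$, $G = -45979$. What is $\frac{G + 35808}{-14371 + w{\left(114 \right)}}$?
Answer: $\frac{600089}{848117} \approx 0.70755$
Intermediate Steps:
$w{\left(N \right)} = \frac{2 N}{-173 + N}$
$\frac{G + 35808}{-14371 + w{\left(114 \right)}} = \frac{-45979 + 35808}{-14371 + 2 \cdot 114 \frac{1}{-173 + 114}} = - \frac{10171}{-14371 + 2 \cdot 114 \frac{1}{-59}} = - \frac{10171}{-14371 + 2 \cdot 114 \left(- \frac{1}{59}\right)} = - \frac{10171}{-14371 - \frac{228}{59}} = - \frac{10171}{- \frac{848117}{59}} = \left(-10171\right) \left(- \frac{59}{848117}\right) = \frac{600089}{848117}$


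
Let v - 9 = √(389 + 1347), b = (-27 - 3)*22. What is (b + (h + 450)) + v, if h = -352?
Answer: -553 + 2*√434 ≈ -511.33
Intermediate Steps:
b = -660 (b = -30*22 = -660)
v = 9 + 2*√434 (v = 9 + √(389 + 1347) = 9 + √1736 = 9 + 2*√434 ≈ 50.665)
(b + (h + 450)) + v = (-660 + (-352 + 450)) + (9 + 2*√434) = (-660 + 98) + (9 + 2*√434) = -562 + (9 + 2*√434) = -553 + 2*√434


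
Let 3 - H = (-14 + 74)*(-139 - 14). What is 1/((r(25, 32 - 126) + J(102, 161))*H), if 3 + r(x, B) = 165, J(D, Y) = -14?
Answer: 1/1359084 ≈ 7.3579e-7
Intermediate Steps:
r(x, B) = 162 (r(x, B) = -3 + 165 = 162)
H = 9183 (H = 3 - (-14 + 74)*(-139 - 14) = 3 - 60*(-153) = 3 - 1*(-9180) = 3 + 9180 = 9183)
1/((r(25, 32 - 126) + J(102, 161))*H) = 1/((162 - 14)*9183) = (1/9183)/148 = (1/148)*(1/9183) = 1/1359084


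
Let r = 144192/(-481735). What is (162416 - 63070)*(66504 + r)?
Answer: 3182763721997808/481735 ≈ 6.6069e+9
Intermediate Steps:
r = -144192/481735 (r = 144192*(-1/481735) = -144192/481735 ≈ -0.29932)
(162416 - 63070)*(66504 + r) = (162416 - 63070)*(66504 - 144192/481735) = 99346*(32037160248/481735) = 3182763721997808/481735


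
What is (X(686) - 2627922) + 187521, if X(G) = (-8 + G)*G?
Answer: -1975293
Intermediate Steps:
X(G) = G*(-8 + G)
(X(686) - 2627922) + 187521 = (686*(-8 + 686) - 2627922) + 187521 = (686*678 - 2627922) + 187521 = (465108 - 2627922) + 187521 = -2162814 + 187521 = -1975293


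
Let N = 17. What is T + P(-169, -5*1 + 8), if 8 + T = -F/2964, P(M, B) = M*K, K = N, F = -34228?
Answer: -2126264/741 ≈ -2869.5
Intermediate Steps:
K = 17
P(M, B) = 17*M (P(M, B) = M*17 = 17*M)
T = 2629/741 (T = -8 - (-34228)/2964 = -8 - 1*(-8557/741) = -8 + 8557/741 = 2629/741 ≈ 3.5479)
T + P(-169, -5*1 + 8) = 2629/741 + 17*(-169) = 2629/741 - 2873 = -2126264/741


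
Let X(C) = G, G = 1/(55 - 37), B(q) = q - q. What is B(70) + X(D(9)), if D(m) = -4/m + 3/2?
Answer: 1/18 ≈ 0.055556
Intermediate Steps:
B(q) = 0
G = 1/18 ≈ 0.055556
D(m) = 3/2 - 4/m (D(m) = -4/m + 3*(½) = -4/m + 3/2 = 3/2 - 4/m)
X(C) = 1/18
B(70) + X(D(9)) = 0 + 1/18 = 1/18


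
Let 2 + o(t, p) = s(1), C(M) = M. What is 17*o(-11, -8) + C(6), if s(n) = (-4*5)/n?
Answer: -368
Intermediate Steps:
s(n) = -20/n
o(t, p) = -22 (o(t, p) = -2 - 20/1 = -2 - 20*1 = -2 - 20 = -22)
17*o(-11, -8) + C(6) = 17*(-22) + 6 = -374 + 6 = -368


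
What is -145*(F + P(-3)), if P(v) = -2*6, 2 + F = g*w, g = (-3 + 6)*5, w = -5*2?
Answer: 23780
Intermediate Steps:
w = -10
g = 15 (g = 3*5 = 15)
F = -152 (F = -2 + 15*(-10) = -2 - 150 = -152)
P(v) = -12
-145*(F + P(-3)) = -145*(-152 - 12) = -145*(-164) = 23780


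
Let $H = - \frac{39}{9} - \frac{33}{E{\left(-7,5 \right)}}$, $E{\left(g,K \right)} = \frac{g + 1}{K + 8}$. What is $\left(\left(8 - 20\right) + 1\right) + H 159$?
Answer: $\frac{21337}{2} \approx 10669.0$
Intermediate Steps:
$E{\left(g,K \right)} = \frac{1 + g}{8 + K}$
$H = \frac{403}{6}$ ($H = - \frac{39}{9} - \frac{33}{\frac{1}{8 + 5} \left(1 - 7\right)} = \left(-39\right) \frac{1}{9} - \frac{33}{\frac{1}{13} \left(-6\right)} = - \frac{13}{3} - \frac{33}{\frac{1}{13} \left(-6\right)} = - \frac{13}{3} - \frac{33}{- \frac{6}{13}} = - \frac{13}{3} - - \frac{143}{2} = - \frac{13}{3} + \frac{143}{2} = \frac{403}{6} \approx 67.167$)
$\left(\left(8 - 20\right) + 1\right) + H 159 = \left(\left(8 - 20\right) + 1\right) + \frac{403}{6} \cdot 159 = \left(-12 + 1\right) + \frac{21359}{2} = -11 + \frac{21359}{2} = \frac{21337}{2}$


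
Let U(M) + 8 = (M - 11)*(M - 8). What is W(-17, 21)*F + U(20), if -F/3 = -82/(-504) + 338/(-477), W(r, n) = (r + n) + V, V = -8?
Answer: 104009/1113 ≈ 93.449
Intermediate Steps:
W(r, n) = -8 + n + r (W(r, n) = (r + n) - 8 = (n + r) - 8 = -8 + n + r)
U(M) = -8 + (-11 + M)*(-8 + M) (U(M) = -8 + (M - 11)*(M - 8) = -8 + (-11 + M)*(-8 + M))
F = 7291/4452 (F = -3*(-82/(-504) + 338/(-477)) = -3*(-82*(-1/504) + 338*(-1/477)) = -3*(41/252 - 338/477) = -3*(-7291/13356) = 7291/4452 ≈ 1.6377)
W(-17, 21)*F + U(20) = (-8 + 21 - 17)*(7291/4452) + (80 + 20**2 - 19*20) = -4*7291/4452 + (80 + 400 - 380) = -7291/1113 + 100 = 104009/1113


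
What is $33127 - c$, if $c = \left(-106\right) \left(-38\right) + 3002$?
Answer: $26097$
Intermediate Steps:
$c = 7030$ ($c = 4028 + 3002 = 7030$)
$33127 - c = 33127 - 7030 = 26097$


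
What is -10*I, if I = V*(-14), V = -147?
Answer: -20580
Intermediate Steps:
I = 2058 (I = -147*(-14) = 2058)
-10*I = -10*2058 = -20580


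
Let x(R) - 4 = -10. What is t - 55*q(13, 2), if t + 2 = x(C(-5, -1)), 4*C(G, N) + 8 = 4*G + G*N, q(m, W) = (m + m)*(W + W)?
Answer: -5728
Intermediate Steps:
q(m, W) = 4*W*m (q(m, W) = (2*m)*(2*W) = 4*W*m)
C(G, N) = -2 + G + G*N/4 (C(G, N) = -2 + (4*G + G*N)/4 = -2 + (G + G*N/4) = -2 + G + G*N/4)
x(R) = -6 (x(R) = 4 - 10 = -6)
t = -8 (t = -2 - 6 = -8)
t - 55*q(13, 2) = -8 - 220*2*13 = -8 - 55*104 = -8 - 5720 = -5728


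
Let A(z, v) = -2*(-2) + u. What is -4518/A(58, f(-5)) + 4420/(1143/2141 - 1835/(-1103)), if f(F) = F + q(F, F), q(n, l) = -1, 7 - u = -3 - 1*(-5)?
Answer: 1958205183/1297366 ≈ 1509.4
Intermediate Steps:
u = 5 (u = 7 - (-3 - 1*(-5)) = 7 - (-3 + 5) = 7 - 1*2 = 7 - 2 = 5)
f(F) = -1 + F (f(F) = F - 1 = -1 + F)
A(z, v) = 9 (A(z, v) = -2*(-2) + 5 = 4 + 5 = 9)
-4518/A(58, f(-5)) + 4420/(1143/2141 - 1835/(-1103)) = -4518/9 + 4420/(1143/2141 - 1835/(-1103)) = -4518*⅑ + 4420/(1143*(1/2141) - 1835*(-1/1103)) = -502 + 4420/(1143/2141 + 1835/1103) = -502 + 4420/(5189464/2361523) = -502 + 4420*(2361523/5189464) = -502 + 2609482915/1297366 = 1958205183/1297366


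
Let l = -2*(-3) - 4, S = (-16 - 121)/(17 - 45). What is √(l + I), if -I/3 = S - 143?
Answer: √81599/14 ≈ 20.404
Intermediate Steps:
S = 137/28 (S = -137/(-28) = -137*(-1/28) = 137/28 ≈ 4.8929)
l = 2 (l = 6 - 4 = 2)
I = 11601/28 (I = -3*(137/28 - 143) = -3*(-3867/28) = 11601/28 ≈ 414.32)
√(l + I) = √(2 + 11601/28) = √(11657/28) = √81599/14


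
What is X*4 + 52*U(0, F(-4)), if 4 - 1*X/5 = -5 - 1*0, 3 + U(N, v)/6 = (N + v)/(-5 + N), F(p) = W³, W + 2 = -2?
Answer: 16188/5 ≈ 3237.6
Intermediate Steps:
W = -4 (W = -2 - 2 = -4)
F(p) = -64 (F(p) = (-4)³ = -64)
U(N, v) = -18 + 6*(N + v)/(-5 + N) (U(N, v) = -18 + 6*((N + v)/(-5 + N)) = -18 + 6*(N + v)/(-5 + N))
X = 45 (X = 20 - 5*(-5 - 1*0) = 20 - 5*(-5 + 0) = 20 - 5*(-5) = 20 + 25 = 45)
X*4 + 52*U(0, F(-4)) = 45*4 + 52*(6*(15 - 64 - 2*0)/(-5 + 0)) = 180 + 52*(6*(15 - 64 + 0)/(-5)) = 180 + 52*(6*(-⅕)*(-49)) = 180 + 52*(294/5) = 180 + 15288/5 = 16188/5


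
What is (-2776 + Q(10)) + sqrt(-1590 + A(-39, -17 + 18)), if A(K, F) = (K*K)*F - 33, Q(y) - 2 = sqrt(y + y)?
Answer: -2774 + 2*sqrt(5) + I*sqrt(102) ≈ -2769.5 + 10.1*I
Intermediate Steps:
Q(y) = 2 + sqrt(2)*sqrt(y) (Q(y) = 2 + sqrt(y + y) = 2 + sqrt(2*y) = 2 + sqrt(2)*sqrt(y))
A(K, F) = -33 + F*K**2 (A(K, F) = K**2*F - 33 = F*K**2 - 33 = -33 + F*K**2)
(-2776 + Q(10)) + sqrt(-1590 + A(-39, -17 + 18)) = (-2776 + (2 + sqrt(2)*sqrt(10))) + sqrt(-1590 + (-33 + (-17 + 18)*(-39)**2)) = (-2776 + (2 + 2*sqrt(5))) + sqrt(-1590 + (-33 + 1*1521)) = (-2774 + 2*sqrt(5)) + sqrt(-1590 + (-33 + 1521)) = (-2774 + 2*sqrt(5)) + sqrt(-1590 + 1488) = (-2774 + 2*sqrt(5)) + sqrt(-102) = (-2774 + 2*sqrt(5)) + I*sqrt(102) = -2774 + 2*sqrt(5) + I*sqrt(102)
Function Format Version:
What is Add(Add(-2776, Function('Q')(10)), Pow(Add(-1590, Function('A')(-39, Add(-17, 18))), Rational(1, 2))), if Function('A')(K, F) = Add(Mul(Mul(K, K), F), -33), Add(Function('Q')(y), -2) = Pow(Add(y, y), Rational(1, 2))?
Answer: Add(-2774, Mul(2, Pow(5, Rational(1, 2))), Mul(I, Pow(102, Rational(1, 2)))) ≈ Add(-2769.5, Mul(10.100, I))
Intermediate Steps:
Function('Q')(y) = Add(2, Mul(Pow(2, Rational(1, 2)), Pow(y, Rational(1, 2)))) (Function('Q')(y) = Add(2, Pow(Add(y, y), Rational(1, 2))) = Add(2, Pow(Mul(2, y), Rational(1, 2))) = Add(2, Mul(Pow(2, Rational(1, 2)), Pow(y, Rational(1, 2)))))
Function('A')(K, F) = Add(-33, Mul(F, Pow(K, 2))) (Function('A')(K, F) = Add(Mul(Pow(K, 2), F), -33) = Add(Mul(F, Pow(K, 2)), -33) = Add(-33, Mul(F, Pow(K, 2))))
Add(Add(-2776, Function('Q')(10)), Pow(Add(-1590, Function('A')(-39, Add(-17, 18))), Rational(1, 2))) = Add(Add(-2776, Add(2, Mul(Pow(2, Rational(1, 2)), Pow(10, Rational(1, 2))))), Pow(Add(-1590, Add(-33, Mul(Add(-17, 18), Pow(-39, 2)))), Rational(1, 2))) = Add(Add(-2776, Add(2, Mul(2, Pow(5, Rational(1, 2))))), Pow(Add(-1590, Add(-33, Mul(1, 1521))), Rational(1, 2))) = Add(Add(-2774, Mul(2, Pow(5, Rational(1, 2)))), Pow(Add(-1590, Add(-33, 1521)), Rational(1, 2))) = Add(Add(-2774, Mul(2, Pow(5, Rational(1, 2)))), Pow(Add(-1590, 1488), Rational(1, 2))) = Add(Add(-2774, Mul(2, Pow(5, Rational(1, 2)))), Pow(-102, Rational(1, 2))) = Add(Add(-2774, Mul(2, Pow(5, Rational(1, 2)))), Mul(I, Pow(102, Rational(1, 2)))) = Add(-2774, Mul(2, Pow(5, Rational(1, 2))), Mul(I, Pow(102, Rational(1, 2))))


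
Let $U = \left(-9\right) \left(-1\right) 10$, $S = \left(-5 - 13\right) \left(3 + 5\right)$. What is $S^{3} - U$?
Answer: $-2986074$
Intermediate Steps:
$S = -144$ ($S = \left(-18\right) 8 = -144$)
$U = 90$ ($U = 9 \cdot 10 = 90$)
$S^{3} - U = \left(-144\right)^{3} - 90 = -2985984 - 90 = -2986074$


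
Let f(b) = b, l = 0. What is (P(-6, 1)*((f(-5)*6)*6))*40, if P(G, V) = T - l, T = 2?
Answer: -14400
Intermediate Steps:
P(G, V) = 2 (P(G, V) = 2 - 1*0 = 2 + 0 = 2)
(P(-6, 1)*((f(-5)*6)*6))*40 = (2*(-5*6*6))*40 = (2*(-30*6))*40 = (2*(-180))*40 = -360*40 = -14400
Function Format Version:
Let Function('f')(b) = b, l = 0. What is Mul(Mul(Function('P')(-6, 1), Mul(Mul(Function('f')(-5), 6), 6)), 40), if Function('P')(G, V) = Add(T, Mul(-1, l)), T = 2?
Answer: -14400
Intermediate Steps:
Function('P')(G, V) = 2 (Function('P')(G, V) = Add(2, Mul(-1, 0)) = Add(2, 0) = 2)
Mul(Mul(Function('P')(-6, 1), Mul(Mul(Function('f')(-5), 6), 6)), 40) = Mul(Mul(2, Mul(Mul(-5, 6), 6)), 40) = Mul(Mul(2, Mul(-30, 6)), 40) = Mul(Mul(2, -180), 40) = Mul(-360, 40) = -14400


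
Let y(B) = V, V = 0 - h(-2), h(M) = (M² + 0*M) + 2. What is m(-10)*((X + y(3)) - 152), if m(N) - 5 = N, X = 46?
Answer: 560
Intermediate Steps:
h(M) = 2 + M² (h(M) = (M² + 0) + 2 = M² + 2 = 2 + M²)
m(N) = 5 + N
V = -6 (V = 0 - (2 + (-2)²) = 0 - (2 + 4) = 0 - 1*6 = 0 - 6 = -6)
y(B) = -6
m(-10)*((X + y(3)) - 152) = (5 - 10)*((46 - 6) - 152) = -5*(40 - 152) = -5*(-112) = 560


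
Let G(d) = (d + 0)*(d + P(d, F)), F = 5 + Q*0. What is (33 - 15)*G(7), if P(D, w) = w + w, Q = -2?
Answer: 2142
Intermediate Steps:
F = 5 (F = 5 - 2*0 = 5 + 0 = 5)
P(D, w) = 2*w
G(d) = d*(10 + d) (G(d) = (d + 0)*(d + 2*5) = d*(d + 10) = d*(10 + d))
(33 - 15)*G(7) = (33 - 15)*(7*(10 + 7)) = 18*(7*17) = 18*119 = 2142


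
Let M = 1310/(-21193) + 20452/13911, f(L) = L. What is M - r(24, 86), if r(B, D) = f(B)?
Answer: -6660363926/294815823 ≈ -22.592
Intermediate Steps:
r(B, D) = B
M = 415215826/294815823 (M = 1310*(-1/21193) + 20452*(1/13911) = -1310/21193 + 20452/13911 = 415215826/294815823 ≈ 1.4084)
M - r(24, 86) = 415215826/294815823 - 1*24 = 415215826/294815823 - 24 = -6660363926/294815823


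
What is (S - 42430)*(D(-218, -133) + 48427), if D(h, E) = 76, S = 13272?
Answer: -1414250474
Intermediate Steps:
(S - 42430)*(D(-218, -133) + 48427) = (13272 - 42430)*(76 + 48427) = -29158*48503 = -1414250474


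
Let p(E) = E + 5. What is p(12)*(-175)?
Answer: -2975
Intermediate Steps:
p(E) = 5 + E
p(12)*(-175) = (5 + 12)*(-175) = 17*(-175) = -2975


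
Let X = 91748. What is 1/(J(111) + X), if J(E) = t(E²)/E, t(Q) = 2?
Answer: 111/10184030 ≈ 1.0899e-5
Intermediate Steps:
J(E) = 2/E
1/(J(111) + X) = 1/(2/111 + 91748) = 1/(10184030/111) = 111/10184030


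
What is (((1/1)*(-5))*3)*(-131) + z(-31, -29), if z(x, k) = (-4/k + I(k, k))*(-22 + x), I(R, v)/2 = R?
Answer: 145919/29 ≈ 5031.7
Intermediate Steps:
I(R, v) = 2*R
z(x, k) = (-22 + x)*(-4/k + 2*k) (z(x, k) = (-4/k + 2*k)*(-22 + x) = (-22 + x)*(-4/k + 2*k))
(((1/1)*(-5))*3)*(-131) + z(-31, -29) = (((1/1)*(-5))*3)*(-131) + 2*(44 - 2*(-31) + (-29)²*(-22 - 31))/(-29) = (((1*1)*(-5))*3)*(-131) + 2*(-1/29)*(44 + 62 + 841*(-53)) = ((1*(-5))*3)*(-131) + 2*(-1/29)*(44 + 62 - 44573) = -5*3*(-131) + 2*(-1/29)*(-44467) = -15*(-131) + 88934/29 = 1965 + 88934/29 = 145919/29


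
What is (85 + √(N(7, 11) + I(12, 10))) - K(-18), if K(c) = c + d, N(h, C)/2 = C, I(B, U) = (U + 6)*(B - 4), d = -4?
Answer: 107 + 5*√6 ≈ 119.25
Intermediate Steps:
I(B, U) = (-4 + B)*(6 + U) (I(B, U) = (6 + U)*(-4 + B) = (-4 + B)*(6 + U))
N(h, C) = 2*C
K(c) = -4 + c (K(c) = c - 4 = -4 + c)
(85 + √(N(7, 11) + I(12, 10))) - K(-18) = (85 + √(2*11 + (-24 - 4*10 + 6*12 + 12*10))) - (-4 - 18) = (85 + √(22 + (-24 - 40 + 72 + 120))) - 1*(-22) = (85 + √(22 + 128)) + 22 = (85 + √150) + 22 = (85 + 5*√6) + 22 = 107 + 5*√6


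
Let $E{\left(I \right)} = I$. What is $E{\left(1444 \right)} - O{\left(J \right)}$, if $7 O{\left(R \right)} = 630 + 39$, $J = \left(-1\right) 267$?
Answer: $\frac{9439}{7} \approx 1348.4$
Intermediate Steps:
$J = -267$
$O{\left(R \right)} = \frac{669}{7}$ ($O{\left(R \right)} = \frac{630 + 39}{7} = \frac{1}{7} \cdot 669 = \frac{669}{7}$)
$E{\left(1444 \right)} - O{\left(J \right)} = 1444 - \frac{669}{7} = \frac{9439}{7}$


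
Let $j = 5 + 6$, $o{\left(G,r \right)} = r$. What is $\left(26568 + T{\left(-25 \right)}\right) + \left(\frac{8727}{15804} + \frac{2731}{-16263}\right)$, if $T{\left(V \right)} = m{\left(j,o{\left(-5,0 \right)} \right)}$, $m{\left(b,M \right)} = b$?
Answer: $\frac{759049484465}{28557828} \approx 26579.0$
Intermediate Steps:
$j = 11$
$T{\left(V \right)} = 11$
$\left(26568 + T{\left(-25 \right)}\right) + \left(\frac{8727}{15804} + \frac{2731}{-16263}\right) = \left(26568 + 11\right) + \left(\frac{8727}{15804} + \frac{2731}{-16263}\right) = 26579 + \left(8727 \cdot \frac{1}{15804} + 2731 \left(- \frac{1}{16263}\right)\right) = 26579 + \left(\frac{2909}{5268} - \frac{2731}{16263}\right) = 26579 + \frac{10974053}{28557828} = \frac{759049484465}{28557828}$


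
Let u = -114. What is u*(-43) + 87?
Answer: 4989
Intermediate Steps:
u*(-43) + 87 = -114*(-43) + 87 = 4902 + 87 = 4989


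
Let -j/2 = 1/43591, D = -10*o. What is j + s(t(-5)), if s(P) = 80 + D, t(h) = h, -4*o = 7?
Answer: 8500241/87182 ≈ 97.500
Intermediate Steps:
o = -7/4 (o = -¼*7 = -7/4 ≈ -1.7500)
D = 35/2 (D = -10*(-7/4) = 35/2 ≈ 17.500)
s(P) = 195/2 (s(P) = 80 + 35/2 = 195/2)
j = -2/43591 ≈ -4.5881e-5
j + s(t(-5)) = -2/43591 + 195/2 = 8500241/87182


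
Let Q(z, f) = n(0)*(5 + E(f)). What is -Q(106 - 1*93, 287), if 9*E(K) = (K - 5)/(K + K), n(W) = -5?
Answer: 21760/861 ≈ 25.273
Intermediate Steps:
E(K) = (-5 + K)/(18*K) (E(K) = ((K - 5)/(K + K))/9 = ((-5 + K)/((2*K)))/9 = ((-5 + K)*(1/(2*K)))/9 = ((-5 + K)/(2*K))/9 = (-5 + K)/(18*K))
Q(z, f) = -25 - 5*(-5 + f)/(18*f) (Q(z, f) = -5*(5 + (-5 + f)/(18*f)) = -25 - 5*(-5 + f)/(18*f))
-Q(106 - 1*93, 287) = -5*(5 - 91*287)/(18*287) = -5*(5 - 26117)/(18*287) = -5*(-26112)/(18*287) = -1*(-21760/861) = 21760/861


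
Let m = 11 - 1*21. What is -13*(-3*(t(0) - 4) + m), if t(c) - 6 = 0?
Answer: 208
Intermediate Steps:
t(c) = 6 (t(c) = 6 + 0 = 6)
m = -10 (m = 11 - 21 = -10)
-13*(-3*(t(0) - 4) + m) = -13*(-3*(6 - 4) - 10) = -13*(-3*2 - 10) = -13*(-6 - 10) = -13*(-16) = 208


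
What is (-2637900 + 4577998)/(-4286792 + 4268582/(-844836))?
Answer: -819532316964/1810820237347 ≈ -0.45258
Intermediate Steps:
(-2637900 + 4577998)/(-4286792 + 4268582/(-844836)) = 1940098/(-4286792 + 4268582*(-1/844836)) = 1940098/(-4286792 - 2134291/422418) = 1940098/(-1810820237347/422418) = 1940098*(-422418/1810820237347) = -819532316964/1810820237347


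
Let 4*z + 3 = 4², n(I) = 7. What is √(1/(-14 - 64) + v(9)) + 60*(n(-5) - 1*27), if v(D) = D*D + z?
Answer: -1200 + √512499/78 ≈ -1190.8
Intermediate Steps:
z = 13/4 (z = -¾ + (¼)*4² = -¾ + (¼)*16 = -¾ + 4 = 13/4 ≈ 3.2500)
v(D) = 13/4 + D² (v(D) = D*D + 13/4 = D² + 13/4 = 13/4 + D²)
√(1/(-14 - 64) + v(9)) + 60*(n(-5) - 1*27) = √(1/(-14 - 64) + (13/4 + 9²)) + 60*(7 - 1*27) = √(1/(-78) + (13/4 + 81)) + 60*(7 - 27) = √(-1/78 + 337/4) + 60*(-20) = √(13141/156) - 1200 = √512499/78 - 1200 = -1200 + √512499/78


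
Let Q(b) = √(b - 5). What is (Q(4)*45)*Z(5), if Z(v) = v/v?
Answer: 45*I ≈ 45.0*I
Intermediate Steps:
Q(b) = √(-5 + b)
Z(v) = 1
(Q(4)*45)*Z(5) = (√(-5 + 4)*45)*1 = (√(-1)*45)*1 = (I*45)*1 = (45*I)*1 = 45*I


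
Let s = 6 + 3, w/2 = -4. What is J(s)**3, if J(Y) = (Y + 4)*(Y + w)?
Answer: 2197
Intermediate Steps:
w = -8 (w = 2*(-4) = -8)
s = 9
J(Y) = (-8 + Y)*(4 + Y) (J(Y) = (Y + 4)*(Y - 8) = (4 + Y)*(-8 + Y) = (-8 + Y)*(4 + Y))
J(s)**3 = (-32 + 9**2 - 4*9)**3 = (-32 + 81 - 36)**3 = 13**3 = 2197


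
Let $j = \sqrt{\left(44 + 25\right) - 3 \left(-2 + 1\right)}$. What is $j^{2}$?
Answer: $72$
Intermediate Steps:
$j = 6 \sqrt{2}$ ($j = \sqrt{69 - -3} = \sqrt{69 + 3} = \sqrt{72} = 6 \sqrt{2} \approx 8.4853$)
$j^{2} = \left(6 \sqrt{2}\right)^{2} = 72$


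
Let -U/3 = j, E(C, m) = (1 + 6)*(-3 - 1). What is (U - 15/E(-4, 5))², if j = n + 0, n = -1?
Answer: 9801/784 ≈ 12.501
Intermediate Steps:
E(C, m) = -28 (E(C, m) = 7*(-4) = -28)
j = -1 (j = -1 + 0 = -1)
U = 3 (U = -3*(-1) = 3)
(U - 15/E(-4, 5))² = (3 - 15/(-28))² = (3 - 15*(-1/28))² = (3 + 15/28)² = (99/28)² = 9801/784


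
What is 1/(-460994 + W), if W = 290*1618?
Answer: 1/8226 ≈ 0.00012157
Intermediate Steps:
W = 469220
1/(-460994 + W) = 1/(-460994 + 469220) = 1/8226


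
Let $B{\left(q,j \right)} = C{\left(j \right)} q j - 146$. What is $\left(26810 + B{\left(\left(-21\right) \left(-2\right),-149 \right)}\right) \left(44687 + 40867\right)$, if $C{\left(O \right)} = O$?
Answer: $82055354724$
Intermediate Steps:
$B{\left(q,j \right)} = -146 + q j^{2}$ ($B{\left(q,j \right)} = j q j - 146 = q j^{2} - 146 = -146 + q j^{2}$)
$\left(26810 + B{\left(\left(-21\right) \left(-2\right),-149 \right)}\right) \left(44687 + 40867\right) = \left(26810 - \left(146 - \left(-21\right) \left(-2\right) \left(-149\right)^{2}\right)\right) \left(44687 + 40867\right) = \left(26810 + \left(-146 + 42 \cdot 22201\right)\right) 85554 = \left(26810 + \left(-146 + 932442\right)\right) 85554 = \left(26810 + 932296\right) 85554 = 959106 \cdot 85554 = 82055354724$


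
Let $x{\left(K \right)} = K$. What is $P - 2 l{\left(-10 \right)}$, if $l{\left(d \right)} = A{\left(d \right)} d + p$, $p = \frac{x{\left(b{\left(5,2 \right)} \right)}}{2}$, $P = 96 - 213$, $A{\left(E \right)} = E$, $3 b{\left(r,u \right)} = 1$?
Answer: $- \frac{952}{3} \approx -317.33$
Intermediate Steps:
$b{\left(r,u \right)} = \frac{1}{3}$ ($b{\left(r,u \right)} = \frac{1}{3} \cdot 1 = \frac{1}{3}$)
$P = -117$ ($P = 96 - 213 = -117$)
$p = \frac{1}{6}$ ($p = \frac{1}{3 \cdot 2} = \frac{1}{3} \cdot \frac{1}{2} = \frac{1}{6} \approx 0.16667$)
$l{\left(d \right)} = \frac{1}{6} + d^{2}$ ($l{\left(d \right)} = d d + \frac{1}{6} = d^{2} + \frac{1}{6} = \frac{1}{6} + d^{2}$)
$P - 2 l{\left(-10 \right)} = -117 - 2 \left(\frac{1}{6} + \left(-10\right)^{2}\right) = -117 - 2 \left(\frac{1}{6} + 100\right) = -117 - \frac{601}{3} = - \frac{952}{3}$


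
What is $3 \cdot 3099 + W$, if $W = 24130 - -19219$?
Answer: $52646$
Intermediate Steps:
$W = 43349$ ($W = 24130 + 19219 = 43349$)
$3 \cdot 3099 + W = 3 \cdot 3099 + 43349 = 9297 + 43349 = 52646$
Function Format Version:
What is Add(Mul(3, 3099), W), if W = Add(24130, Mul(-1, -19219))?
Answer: 52646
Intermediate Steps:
W = 43349 (W = Add(24130, 19219) = 43349)
Add(Mul(3, 3099), W) = Add(Mul(3, 3099), 43349) = Add(9297, 43349) = 52646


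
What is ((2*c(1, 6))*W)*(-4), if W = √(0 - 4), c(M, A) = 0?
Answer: 0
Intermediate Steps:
W = 2*I (W = √(-4) = 2*I ≈ 2.0*I)
((2*c(1, 6))*W)*(-4) = ((2*0)*(2*I))*(-4) = (0*(2*I))*(-4) = 0*(-4) = 0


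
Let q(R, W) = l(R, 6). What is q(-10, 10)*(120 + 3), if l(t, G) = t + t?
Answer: -2460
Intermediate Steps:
l(t, G) = 2*t
q(R, W) = 2*R
q(-10, 10)*(120 + 3) = (2*(-10))*(120 + 3) = -20*123 = -2460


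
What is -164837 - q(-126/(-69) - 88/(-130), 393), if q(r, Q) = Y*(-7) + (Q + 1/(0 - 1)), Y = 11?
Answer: -165152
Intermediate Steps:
q(r, Q) = -78 + Q (q(r, Q) = 11*(-7) + (Q + 1/(0 - 1)) = -77 + (Q + 1/(-1)) = -77 + (Q - 1) = -77 + (-1 + Q) = -78 + Q)
-164837 - q(-126/(-69) - 88/(-130), 393) = -164837 - (-78 + 393) = -164837 - 1*315 = -164837 - 315 = -165152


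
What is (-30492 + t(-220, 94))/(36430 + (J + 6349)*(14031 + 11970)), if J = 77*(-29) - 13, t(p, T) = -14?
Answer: -30506/106718533 ≈ -0.00028585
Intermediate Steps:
J = -2246 (J = -2233 - 13 = -2246)
(-30492 + t(-220, 94))/(36430 + (J + 6349)*(14031 + 11970)) = (-30492 - 14)/(36430 + (-2246 + 6349)*(14031 + 11970)) = -30506/(36430 + 4103*26001) = -30506/(36430 + 106682103) = -30506/106718533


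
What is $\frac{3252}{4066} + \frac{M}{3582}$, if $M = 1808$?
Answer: $\frac{4749998}{3641103} \approx 1.3045$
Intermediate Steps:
$\frac{3252}{4066} + \frac{M}{3582} = \frac{3252}{4066} + \frac{1808}{3582} = 3252 \cdot \frac{1}{4066} + 1808 \cdot \frac{1}{3582} = \frac{1626}{2033} + \frac{904}{1791} = \frac{4749998}{3641103}$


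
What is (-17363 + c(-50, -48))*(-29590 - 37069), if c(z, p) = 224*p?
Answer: 1874117785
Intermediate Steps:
(-17363 + c(-50, -48))*(-29590 - 37069) = (-17363 + 224*(-48))*(-29590 - 37069) = (-17363 - 10752)*(-66659) = -28115*(-66659) = 1874117785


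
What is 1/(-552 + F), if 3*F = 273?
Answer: -1/461 ≈ -0.0021692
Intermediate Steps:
F = 91 (F = (⅓)*273 = 91)
1/(-552 + F) = 1/(-552 + 91) = 1/(-461) = -1/461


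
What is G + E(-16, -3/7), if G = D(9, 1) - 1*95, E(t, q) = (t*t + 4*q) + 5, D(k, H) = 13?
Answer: 1241/7 ≈ 177.29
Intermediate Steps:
E(t, q) = 5 + t**2 + 4*q (E(t, q) = (t**2 + 4*q) + 5 = 5 + t**2 + 4*q)
G = -82 (G = 13 - 1*95 = 13 - 95 = -82)
G + E(-16, -3/7) = -82 + (5 + (-16)**2 + 4*(-3/7)) = -82 + (5 + 256 + 4*(-3*1/7)) = -82 + (5 + 256 + 4*(-3/7)) = -82 + (5 + 256 - 12/7) = -82 + 1815/7 = 1241/7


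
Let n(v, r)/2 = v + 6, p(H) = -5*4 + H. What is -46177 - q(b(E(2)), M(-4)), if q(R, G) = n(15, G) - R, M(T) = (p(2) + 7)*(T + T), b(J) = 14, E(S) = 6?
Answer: -46205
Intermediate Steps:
p(H) = -20 + H
n(v, r) = 12 + 2*v (n(v, r) = 2*(v + 6) = 2*(6 + v) = 12 + 2*v)
M(T) = -22*T (M(T) = ((-20 + 2) + 7)*(T + T) = (-18 + 7)*(2*T) = -22*T)
q(R, G) = 42 - R (q(R, G) = (12 + 2*15) - R = (12 + 30) - R = 42 - R)
-46177 - q(b(E(2)), M(-4)) = -46177 - (42 - 1*14) = -46177 - (42 - 14) = -46177 - 1*28 = -46177 - 28 = -46205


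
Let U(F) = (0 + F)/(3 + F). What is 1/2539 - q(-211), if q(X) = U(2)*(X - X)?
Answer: 1/2539 ≈ 0.00039386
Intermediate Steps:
U(F) = F/(3 + F)
q(X) = 0 (q(X) = (2/(3 + 2))*(X - X) = (2/5)*0 = (2*(⅕))*0 = (⅖)*0 = 0)
1/2539 - q(-211) = 1/2539 - 1*0 = 1/2539 + 0 = 1/2539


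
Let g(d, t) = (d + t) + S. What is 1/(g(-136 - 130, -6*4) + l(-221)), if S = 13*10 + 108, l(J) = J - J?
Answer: -1/52 ≈ -0.019231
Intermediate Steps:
l(J) = 0
S = 238 (S = 130 + 108 = 238)
g(d, t) = 238 + d + t (g(d, t) = (d + t) + 238 = 238 + d + t)
1/(g(-136 - 130, -6*4) + l(-221)) = 1/((238 + (-136 - 130) - 6*4) + 0) = 1/((238 - 266 - 24) + 0) = 1/(-52 + 0) = 1/(-52) = -1/52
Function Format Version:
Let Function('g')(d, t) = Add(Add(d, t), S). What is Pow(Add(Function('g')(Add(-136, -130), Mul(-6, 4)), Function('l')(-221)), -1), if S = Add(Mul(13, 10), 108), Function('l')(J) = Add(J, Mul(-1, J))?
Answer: Rational(-1, 52) ≈ -0.019231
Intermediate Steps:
Function('l')(J) = 0
S = 238 (S = Add(130, 108) = 238)
Function('g')(d, t) = Add(238, d, t) (Function('g')(d, t) = Add(Add(d, t), 238) = Add(238, d, t))
Pow(Add(Function('g')(Add(-136, -130), Mul(-6, 4)), Function('l')(-221)), -1) = Pow(Add(Add(238, Add(-136, -130), Mul(-6, 4)), 0), -1) = Pow(Add(Add(238, -266, -24), 0), -1) = Pow(Add(-52, 0), -1) = Pow(-52, -1) = Rational(-1, 52)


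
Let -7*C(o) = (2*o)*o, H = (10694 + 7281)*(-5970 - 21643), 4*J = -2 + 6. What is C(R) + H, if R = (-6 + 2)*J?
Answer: -3474405757/7 ≈ -4.9634e+8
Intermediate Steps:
J = 1 (J = (-2 + 6)/4 = (¼)*4 = 1)
R = -4 (R = (-6 + 2)*1 = -4*1 = -4)
H = -496343675 (H = 17975*(-27613) = -496343675)
C(o) = -2*o²/7 (C(o) = -2*o*o/7 = -2*o²/7)
C(R) + H = -2/7*(-4)² - 496343675 = -2/7*16 - 496343675 = -32/7 - 496343675 = -3474405757/7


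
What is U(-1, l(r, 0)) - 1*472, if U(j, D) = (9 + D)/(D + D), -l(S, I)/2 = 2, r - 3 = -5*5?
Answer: -3781/8 ≈ -472.63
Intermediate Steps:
r = -22 (r = 3 - 5*5 = 3 - 25 = -22)
l(S, I) = -4 (l(S, I) = -2*2 = -4)
U(j, D) = (9 + D)/(2*D) (U(j, D) = (9 + D)/((2*D)) = (9 + D)*(1/(2*D)) = (9 + D)/(2*D))
U(-1, l(r, 0)) - 1*472 = (½)*(9 - 4)/(-4) - 1*472 = (½)*(-¼)*5 - 472 = -5/8 - 472 = -3781/8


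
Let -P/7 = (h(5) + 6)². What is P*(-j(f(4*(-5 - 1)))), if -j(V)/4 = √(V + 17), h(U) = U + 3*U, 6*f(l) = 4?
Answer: -18928*√159/3 ≈ -79558.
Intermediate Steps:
f(l) = ⅔ (f(l) = (⅙)*4 = ⅔)
h(U) = 4*U
j(V) = -4*√(17 + V) (j(V) = -4*√(V + 17) = -4*√(17 + V))
P = -4732 (P = -7*(4*5 + 6)² = -7*(20 + 6)² = -7*26² = -7*676 = -4732)
P*(-j(f(4*(-5 - 1)))) = -(-4732)*(-4*√(17 + ⅔)) = -(-4732)*(-4*√159/3) = -18928*√159/3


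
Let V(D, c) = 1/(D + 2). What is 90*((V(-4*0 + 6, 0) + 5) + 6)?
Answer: 4005/4 ≈ 1001.3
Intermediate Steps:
V(D, c) = 1/(2 + D)
90*((V(-4*0 + 6, 0) + 5) + 6) = 90*((1/(2 + (-4*0 + 6)) + 5) + 6) = 90*((1/(2 + (0 + 6)) + 5) + 6) = 90*((1/(2 + 6) + 5) + 6) = 90*((1/8 + 5) + 6) = 90*(41/8 + 6) = 90*(89/8) = 4005/4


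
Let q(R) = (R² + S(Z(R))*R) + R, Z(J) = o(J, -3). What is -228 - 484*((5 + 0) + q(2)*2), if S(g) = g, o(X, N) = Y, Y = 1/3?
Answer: -27304/3 ≈ -9101.3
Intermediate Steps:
Y = ⅓ ≈ 0.33333
o(X, N) = ⅓
Z(J) = ⅓
q(R) = R² + 4*R/3 (q(R) = (R² + R/3) + R = R² + 4*R/3)
-228 - 484*((5 + 0) + q(2)*2) = -228 - 484*((5 + 0) + ((⅓)*2*(4 + 3*2))*2) = -228 - 484*(5 + ((⅓)*2*(4 + 6))*2) = -228 - 484*(5 + ((⅓)*2*10)*2) = -228 - 484*(5 + (20/3)*2) = -228 - 484*(5 + 40/3) = -228 - 484*55/3 = -228 - 26620/3 = -27304/3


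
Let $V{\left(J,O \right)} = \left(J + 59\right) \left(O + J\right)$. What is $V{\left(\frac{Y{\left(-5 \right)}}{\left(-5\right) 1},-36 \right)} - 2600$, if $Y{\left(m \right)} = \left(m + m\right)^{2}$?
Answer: $-4784$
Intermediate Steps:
$Y{\left(m \right)} = 4 m^{2}$ ($Y{\left(m \right)} = \left(2 m\right)^{2} = 4 m^{2}$)
$V{\left(J,O \right)} = \left(59 + J\right) \left(J + O\right)$
$V{\left(\frac{Y{\left(-5 \right)}}{\left(-5\right) 1},-36 \right)} - 2600 = \left(\left(\frac{4 \left(-5\right)^{2}}{\left(-5\right) 1}\right)^{2} + 59 \frac{4 \left(-5\right)^{2}}{\left(-5\right) 1} + 59 \left(-36\right) + \frac{4 \left(-5\right)^{2}}{\left(-5\right) 1} \left(-36\right)\right) - 2600 = \left(\left(\frac{4 \cdot 25}{-5}\right)^{2} + 59 \frac{4 \cdot 25}{-5} - 2124 + \frac{4 \cdot 25}{-5} \left(-36\right)\right) - 2600 = \left(\left(100 \left(- \frac{1}{5}\right)\right)^{2} + 59 \cdot 100 \left(- \frac{1}{5}\right) - 2124 + 100 \left(- \frac{1}{5}\right) \left(-36\right)\right) - 2600 = \left(\left(-20\right)^{2} + 59 \left(-20\right) - 2124 - -720\right) - 2600 = \left(400 - 1180 - 2124 + 720\right) - 2600 = -2184 - 2600 = -4784$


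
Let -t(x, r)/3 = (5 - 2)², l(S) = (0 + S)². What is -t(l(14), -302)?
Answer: 27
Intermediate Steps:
l(S) = S²
t(x, r) = -27 (t(x, r) = -3*(5 - 2)² = -3*3² = -3*9 = -27)
-t(l(14), -302) = -1*(-27) = 27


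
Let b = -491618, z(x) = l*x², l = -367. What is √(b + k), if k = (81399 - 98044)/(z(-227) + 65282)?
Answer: I*√174606232693171011033/18845861 ≈ 701.15*I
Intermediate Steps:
z(x) = -367*x²
k = 16645/18845861 (k = (81399 - 98044)/(-367*(-227)² + 65282) = -16645/(-367*51529 + 65282) = -16645/(-18911143 + 65282) = -16645/(-18845861) = -16645*(-1/18845861) = 16645/18845861 ≈ 0.00088322)
√(b + k) = √(-491618 + 16645/18845861) = √(-9264964476453/18845861) = I*√174606232693171011033/18845861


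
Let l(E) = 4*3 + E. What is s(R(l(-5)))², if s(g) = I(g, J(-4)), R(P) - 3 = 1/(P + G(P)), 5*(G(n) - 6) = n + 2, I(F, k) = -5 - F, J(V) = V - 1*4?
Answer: 356409/5476 ≈ 65.086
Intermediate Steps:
J(V) = -4 + V (J(V) = V - 4 = -4 + V)
l(E) = 12 + E
G(n) = 32/5 + n/5 (G(n) = 6 + (n + 2)/5 = 6 + (2 + n)/5 = 6 + (⅖ + n/5) = 32/5 + n/5)
R(P) = 3 + 1/(32/5 + 6*P/5) (R(P) = 3 + 1/(P + (32/5 + P/5)) = 3 + 1/(32/5 + 6*P/5))
s(g) = -5 - g
s(R(l(-5)))² = (-5 - (101 + 18*(12 - 5))/(2*(16 + 3*(12 - 5))))² = (-5 - (101 + 18*7)/(2*(16 + 3*7)))² = (-5 - (101 + 126)/(2*(16 + 21)))² = (-5 - 227/(2*37))² = (-5 - 1*227/74)² = (-5 - 227/74)² = (-597/74)² = 356409/5476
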